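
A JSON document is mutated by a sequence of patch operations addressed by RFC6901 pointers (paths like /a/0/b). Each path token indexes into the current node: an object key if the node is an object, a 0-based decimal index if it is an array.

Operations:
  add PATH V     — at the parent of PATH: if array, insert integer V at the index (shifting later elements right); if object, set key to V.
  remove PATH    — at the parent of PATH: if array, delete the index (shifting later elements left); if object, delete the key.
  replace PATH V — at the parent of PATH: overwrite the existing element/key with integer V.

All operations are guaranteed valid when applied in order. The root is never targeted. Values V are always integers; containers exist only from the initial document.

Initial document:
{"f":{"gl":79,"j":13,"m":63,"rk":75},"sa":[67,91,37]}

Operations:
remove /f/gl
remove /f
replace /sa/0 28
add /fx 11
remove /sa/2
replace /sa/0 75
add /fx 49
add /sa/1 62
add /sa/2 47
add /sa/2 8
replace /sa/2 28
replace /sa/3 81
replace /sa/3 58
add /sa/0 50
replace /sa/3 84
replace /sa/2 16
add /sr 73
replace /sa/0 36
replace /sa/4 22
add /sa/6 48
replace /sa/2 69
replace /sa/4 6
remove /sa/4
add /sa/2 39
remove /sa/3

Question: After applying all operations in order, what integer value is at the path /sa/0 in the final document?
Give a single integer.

After op 1 (remove /f/gl): {"f":{"j":13,"m":63,"rk":75},"sa":[67,91,37]}
After op 2 (remove /f): {"sa":[67,91,37]}
After op 3 (replace /sa/0 28): {"sa":[28,91,37]}
After op 4 (add /fx 11): {"fx":11,"sa":[28,91,37]}
After op 5 (remove /sa/2): {"fx":11,"sa":[28,91]}
After op 6 (replace /sa/0 75): {"fx":11,"sa":[75,91]}
After op 7 (add /fx 49): {"fx":49,"sa":[75,91]}
After op 8 (add /sa/1 62): {"fx":49,"sa":[75,62,91]}
After op 9 (add /sa/2 47): {"fx":49,"sa":[75,62,47,91]}
After op 10 (add /sa/2 8): {"fx":49,"sa":[75,62,8,47,91]}
After op 11 (replace /sa/2 28): {"fx":49,"sa":[75,62,28,47,91]}
After op 12 (replace /sa/3 81): {"fx":49,"sa":[75,62,28,81,91]}
After op 13 (replace /sa/3 58): {"fx":49,"sa":[75,62,28,58,91]}
After op 14 (add /sa/0 50): {"fx":49,"sa":[50,75,62,28,58,91]}
After op 15 (replace /sa/3 84): {"fx":49,"sa":[50,75,62,84,58,91]}
After op 16 (replace /sa/2 16): {"fx":49,"sa":[50,75,16,84,58,91]}
After op 17 (add /sr 73): {"fx":49,"sa":[50,75,16,84,58,91],"sr":73}
After op 18 (replace /sa/0 36): {"fx":49,"sa":[36,75,16,84,58,91],"sr":73}
After op 19 (replace /sa/4 22): {"fx":49,"sa":[36,75,16,84,22,91],"sr":73}
After op 20 (add /sa/6 48): {"fx":49,"sa":[36,75,16,84,22,91,48],"sr":73}
After op 21 (replace /sa/2 69): {"fx":49,"sa":[36,75,69,84,22,91,48],"sr":73}
After op 22 (replace /sa/4 6): {"fx":49,"sa":[36,75,69,84,6,91,48],"sr":73}
After op 23 (remove /sa/4): {"fx":49,"sa":[36,75,69,84,91,48],"sr":73}
After op 24 (add /sa/2 39): {"fx":49,"sa":[36,75,39,69,84,91,48],"sr":73}
After op 25 (remove /sa/3): {"fx":49,"sa":[36,75,39,84,91,48],"sr":73}
Value at /sa/0: 36

Answer: 36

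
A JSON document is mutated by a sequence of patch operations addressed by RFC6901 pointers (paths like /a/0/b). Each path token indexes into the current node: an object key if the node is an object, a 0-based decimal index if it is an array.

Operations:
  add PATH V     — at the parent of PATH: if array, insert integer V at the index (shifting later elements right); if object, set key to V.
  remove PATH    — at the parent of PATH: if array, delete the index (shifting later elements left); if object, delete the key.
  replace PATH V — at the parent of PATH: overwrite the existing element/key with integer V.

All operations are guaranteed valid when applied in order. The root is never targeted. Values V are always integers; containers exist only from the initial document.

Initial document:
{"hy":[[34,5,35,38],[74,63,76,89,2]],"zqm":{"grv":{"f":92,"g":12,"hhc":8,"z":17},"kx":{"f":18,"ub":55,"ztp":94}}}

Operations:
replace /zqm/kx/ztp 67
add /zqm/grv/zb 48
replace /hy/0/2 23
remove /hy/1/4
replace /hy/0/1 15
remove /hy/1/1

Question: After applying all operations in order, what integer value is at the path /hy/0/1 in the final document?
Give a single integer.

Answer: 15

Derivation:
After op 1 (replace /zqm/kx/ztp 67): {"hy":[[34,5,35,38],[74,63,76,89,2]],"zqm":{"grv":{"f":92,"g":12,"hhc":8,"z":17},"kx":{"f":18,"ub":55,"ztp":67}}}
After op 2 (add /zqm/grv/zb 48): {"hy":[[34,5,35,38],[74,63,76,89,2]],"zqm":{"grv":{"f":92,"g":12,"hhc":8,"z":17,"zb":48},"kx":{"f":18,"ub":55,"ztp":67}}}
After op 3 (replace /hy/0/2 23): {"hy":[[34,5,23,38],[74,63,76,89,2]],"zqm":{"grv":{"f":92,"g":12,"hhc":8,"z":17,"zb":48},"kx":{"f":18,"ub":55,"ztp":67}}}
After op 4 (remove /hy/1/4): {"hy":[[34,5,23,38],[74,63,76,89]],"zqm":{"grv":{"f":92,"g":12,"hhc":8,"z":17,"zb":48},"kx":{"f":18,"ub":55,"ztp":67}}}
After op 5 (replace /hy/0/1 15): {"hy":[[34,15,23,38],[74,63,76,89]],"zqm":{"grv":{"f":92,"g":12,"hhc":8,"z":17,"zb":48},"kx":{"f":18,"ub":55,"ztp":67}}}
After op 6 (remove /hy/1/1): {"hy":[[34,15,23,38],[74,76,89]],"zqm":{"grv":{"f":92,"g":12,"hhc":8,"z":17,"zb":48},"kx":{"f":18,"ub":55,"ztp":67}}}
Value at /hy/0/1: 15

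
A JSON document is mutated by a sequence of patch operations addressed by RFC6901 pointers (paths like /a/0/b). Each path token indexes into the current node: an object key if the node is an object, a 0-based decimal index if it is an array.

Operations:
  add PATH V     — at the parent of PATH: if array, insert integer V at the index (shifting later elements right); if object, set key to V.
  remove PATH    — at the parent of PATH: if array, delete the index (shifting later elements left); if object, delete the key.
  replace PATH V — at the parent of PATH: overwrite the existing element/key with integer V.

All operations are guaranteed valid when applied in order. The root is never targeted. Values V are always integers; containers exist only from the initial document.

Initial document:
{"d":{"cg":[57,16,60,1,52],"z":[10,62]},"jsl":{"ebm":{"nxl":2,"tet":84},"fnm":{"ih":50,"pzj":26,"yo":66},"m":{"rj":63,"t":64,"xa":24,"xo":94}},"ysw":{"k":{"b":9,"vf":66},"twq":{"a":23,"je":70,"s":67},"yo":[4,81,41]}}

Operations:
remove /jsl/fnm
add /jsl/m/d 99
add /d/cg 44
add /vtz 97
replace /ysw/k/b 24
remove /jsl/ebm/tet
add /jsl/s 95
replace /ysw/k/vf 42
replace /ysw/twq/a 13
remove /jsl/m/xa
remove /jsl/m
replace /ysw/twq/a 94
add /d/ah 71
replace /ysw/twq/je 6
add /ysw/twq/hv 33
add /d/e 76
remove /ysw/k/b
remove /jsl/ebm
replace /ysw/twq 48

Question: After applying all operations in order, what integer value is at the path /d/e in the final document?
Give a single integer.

Answer: 76

Derivation:
After op 1 (remove /jsl/fnm): {"d":{"cg":[57,16,60,1,52],"z":[10,62]},"jsl":{"ebm":{"nxl":2,"tet":84},"m":{"rj":63,"t":64,"xa":24,"xo":94}},"ysw":{"k":{"b":9,"vf":66},"twq":{"a":23,"je":70,"s":67},"yo":[4,81,41]}}
After op 2 (add /jsl/m/d 99): {"d":{"cg":[57,16,60,1,52],"z":[10,62]},"jsl":{"ebm":{"nxl":2,"tet":84},"m":{"d":99,"rj":63,"t":64,"xa":24,"xo":94}},"ysw":{"k":{"b":9,"vf":66},"twq":{"a":23,"je":70,"s":67},"yo":[4,81,41]}}
After op 3 (add /d/cg 44): {"d":{"cg":44,"z":[10,62]},"jsl":{"ebm":{"nxl":2,"tet":84},"m":{"d":99,"rj":63,"t":64,"xa":24,"xo":94}},"ysw":{"k":{"b":9,"vf":66},"twq":{"a":23,"je":70,"s":67},"yo":[4,81,41]}}
After op 4 (add /vtz 97): {"d":{"cg":44,"z":[10,62]},"jsl":{"ebm":{"nxl":2,"tet":84},"m":{"d":99,"rj":63,"t":64,"xa":24,"xo":94}},"vtz":97,"ysw":{"k":{"b":9,"vf":66},"twq":{"a":23,"je":70,"s":67},"yo":[4,81,41]}}
After op 5 (replace /ysw/k/b 24): {"d":{"cg":44,"z":[10,62]},"jsl":{"ebm":{"nxl":2,"tet":84},"m":{"d":99,"rj":63,"t":64,"xa":24,"xo":94}},"vtz":97,"ysw":{"k":{"b":24,"vf":66},"twq":{"a":23,"je":70,"s":67},"yo":[4,81,41]}}
After op 6 (remove /jsl/ebm/tet): {"d":{"cg":44,"z":[10,62]},"jsl":{"ebm":{"nxl":2},"m":{"d":99,"rj":63,"t":64,"xa":24,"xo":94}},"vtz":97,"ysw":{"k":{"b":24,"vf":66},"twq":{"a":23,"je":70,"s":67},"yo":[4,81,41]}}
After op 7 (add /jsl/s 95): {"d":{"cg":44,"z":[10,62]},"jsl":{"ebm":{"nxl":2},"m":{"d":99,"rj":63,"t":64,"xa":24,"xo":94},"s":95},"vtz":97,"ysw":{"k":{"b":24,"vf":66},"twq":{"a":23,"je":70,"s":67},"yo":[4,81,41]}}
After op 8 (replace /ysw/k/vf 42): {"d":{"cg":44,"z":[10,62]},"jsl":{"ebm":{"nxl":2},"m":{"d":99,"rj":63,"t":64,"xa":24,"xo":94},"s":95},"vtz":97,"ysw":{"k":{"b":24,"vf":42},"twq":{"a":23,"je":70,"s":67},"yo":[4,81,41]}}
After op 9 (replace /ysw/twq/a 13): {"d":{"cg":44,"z":[10,62]},"jsl":{"ebm":{"nxl":2},"m":{"d":99,"rj":63,"t":64,"xa":24,"xo":94},"s":95},"vtz":97,"ysw":{"k":{"b":24,"vf":42},"twq":{"a":13,"je":70,"s":67},"yo":[4,81,41]}}
After op 10 (remove /jsl/m/xa): {"d":{"cg":44,"z":[10,62]},"jsl":{"ebm":{"nxl":2},"m":{"d":99,"rj":63,"t":64,"xo":94},"s":95},"vtz":97,"ysw":{"k":{"b":24,"vf":42},"twq":{"a":13,"je":70,"s":67},"yo":[4,81,41]}}
After op 11 (remove /jsl/m): {"d":{"cg":44,"z":[10,62]},"jsl":{"ebm":{"nxl":2},"s":95},"vtz":97,"ysw":{"k":{"b":24,"vf":42},"twq":{"a":13,"je":70,"s":67},"yo":[4,81,41]}}
After op 12 (replace /ysw/twq/a 94): {"d":{"cg":44,"z":[10,62]},"jsl":{"ebm":{"nxl":2},"s":95},"vtz":97,"ysw":{"k":{"b":24,"vf":42},"twq":{"a":94,"je":70,"s":67},"yo":[4,81,41]}}
After op 13 (add /d/ah 71): {"d":{"ah":71,"cg":44,"z":[10,62]},"jsl":{"ebm":{"nxl":2},"s":95},"vtz":97,"ysw":{"k":{"b":24,"vf":42},"twq":{"a":94,"je":70,"s":67},"yo":[4,81,41]}}
After op 14 (replace /ysw/twq/je 6): {"d":{"ah":71,"cg":44,"z":[10,62]},"jsl":{"ebm":{"nxl":2},"s":95},"vtz":97,"ysw":{"k":{"b":24,"vf":42},"twq":{"a":94,"je":6,"s":67},"yo":[4,81,41]}}
After op 15 (add /ysw/twq/hv 33): {"d":{"ah":71,"cg":44,"z":[10,62]},"jsl":{"ebm":{"nxl":2},"s":95},"vtz":97,"ysw":{"k":{"b":24,"vf":42},"twq":{"a":94,"hv":33,"je":6,"s":67},"yo":[4,81,41]}}
After op 16 (add /d/e 76): {"d":{"ah":71,"cg":44,"e":76,"z":[10,62]},"jsl":{"ebm":{"nxl":2},"s":95},"vtz":97,"ysw":{"k":{"b":24,"vf":42},"twq":{"a":94,"hv":33,"je":6,"s":67},"yo":[4,81,41]}}
After op 17 (remove /ysw/k/b): {"d":{"ah":71,"cg":44,"e":76,"z":[10,62]},"jsl":{"ebm":{"nxl":2},"s":95},"vtz":97,"ysw":{"k":{"vf":42},"twq":{"a":94,"hv":33,"je":6,"s":67},"yo":[4,81,41]}}
After op 18 (remove /jsl/ebm): {"d":{"ah":71,"cg":44,"e":76,"z":[10,62]},"jsl":{"s":95},"vtz":97,"ysw":{"k":{"vf":42},"twq":{"a":94,"hv":33,"je":6,"s":67},"yo":[4,81,41]}}
After op 19 (replace /ysw/twq 48): {"d":{"ah":71,"cg":44,"e":76,"z":[10,62]},"jsl":{"s":95},"vtz":97,"ysw":{"k":{"vf":42},"twq":48,"yo":[4,81,41]}}
Value at /d/e: 76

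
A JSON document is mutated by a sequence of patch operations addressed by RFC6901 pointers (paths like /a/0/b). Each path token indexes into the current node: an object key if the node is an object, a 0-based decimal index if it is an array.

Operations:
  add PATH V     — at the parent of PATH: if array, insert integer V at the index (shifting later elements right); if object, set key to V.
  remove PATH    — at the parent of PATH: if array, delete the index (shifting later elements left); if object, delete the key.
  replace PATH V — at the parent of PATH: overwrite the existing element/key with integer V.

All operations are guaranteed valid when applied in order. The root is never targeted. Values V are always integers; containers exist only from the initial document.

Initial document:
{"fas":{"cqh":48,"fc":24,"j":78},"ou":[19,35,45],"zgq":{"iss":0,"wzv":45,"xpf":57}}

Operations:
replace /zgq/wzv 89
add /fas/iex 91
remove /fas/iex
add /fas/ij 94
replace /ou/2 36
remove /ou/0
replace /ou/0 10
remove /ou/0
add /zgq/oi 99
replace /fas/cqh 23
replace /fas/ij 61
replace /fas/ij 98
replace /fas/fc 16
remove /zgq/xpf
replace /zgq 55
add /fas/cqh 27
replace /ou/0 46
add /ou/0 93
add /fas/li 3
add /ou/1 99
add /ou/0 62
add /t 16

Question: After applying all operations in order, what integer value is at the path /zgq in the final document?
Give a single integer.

After op 1 (replace /zgq/wzv 89): {"fas":{"cqh":48,"fc":24,"j":78},"ou":[19,35,45],"zgq":{"iss":0,"wzv":89,"xpf":57}}
After op 2 (add /fas/iex 91): {"fas":{"cqh":48,"fc":24,"iex":91,"j":78},"ou":[19,35,45],"zgq":{"iss":0,"wzv":89,"xpf":57}}
After op 3 (remove /fas/iex): {"fas":{"cqh":48,"fc":24,"j":78},"ou":[19,35,45],"zgq":{"iss":0,"wzv":89,"xpf":57}}
After op 4 (add /fas/ij 94): {"fas":{"cqh":48,"fc":24,"ij":94,"j":78},"ou":[19,35,45],"zgq":{"iss":0,"wzv":89,"xpf":57}}
After op 5 (replace /ou/2 36): {"fas":{"cqh":48,"fc":24,"ij":94,"j":78},"ou":[19,35,36],"zgq":{"iss":0,"wzv":89,"xpf":57}}
After op 6 (remove /ou/0): {"fas":{"cqh":48,"fc":24,"ij":94,"j":78},"ou":[35,36],"zgq":{"iss":0,"wzv":89,"xpf":57}}
After op 7 (replace /ou/0 10): {"fas":{"cqh":48,"fc":24,"ij":94,"j":78},"ou":[10,36],"zgq":{"iss":0,"wzv":89,"xpf":57}}
After op 8 (remove /ou/0): {"fas":{"cqh":48,"fc":24,"ij":94,"j":78},"ou":[36],"zgq":{"iss":0,"wzv":89,"xpf":57}}
After op 9 (add /zgq/oi 99): {"fas":{"cqh":48,"fc":24,"ij":94,"j":78},"ou":[36],"zgq":{"iss":0,"oi":99,"wzv":89,"xpf":57}}
After op 10 (replace /fas/cqh 23): {"fas":{"cqh":23,"fc":24,"ij":94,"j":78},"ou":[36],"zgq":{"iss":0,"oi":99,"wzv":89,"xpf":57}}
After op 11 (replace /fas/ij 61): {"fas":{"cqh":23,"fc":24,"ij":61,"j":78},"ou":[36],"zgq":{"iss":0,"oi":99,"wzv":89,"xpf":57}}
After op 12 (replace /fas/ij 98): {"fas":{"cqh":23,"fc":24,"ij":98,"j":78},"ou":[36],"zgq":{"iss":0,"oi":99,"wzv":89,"xpf":57}}
After op 13 (replace /fas/fc 16): {"fas":{"cqh":23,"fc":16,"ij":98,"j":78},"ou":[36],"zgq":{"iss":0,"oi":99,"wzv":89,"xpf":57}}
After op 14 (remove /zgq/xpf): {"fas":{"cqh":23,"fc":16,"ij":98,"j":78},"ou":[36],"zgq":{"iss":0,"oi":99,"wzv":89}}
After op 15 (replace /zgq 55): {"fas":{"cqh":23,"fc":16,"ij":98,"j":78},"ou":[36],"zgq":55}
After op 16 (add /fas/cqh 27): {"fas":{"cqh":27,"fc":16,"ij":98,"j":78},"ou":[36],"zgq":55}
After op 17 (replace /ou/0 46): {"fas":{"cqh":27,"fc":16,"ij":98,"j":78},"ou":[46],"zgq":55}
After op 18 (add /ou/0 93): {"fas":{"cqh":27,"fc":16,"ij":98,"j":78},"ou":[93,46],"zgq":55}
After op 19 (add /fas/li 3): {"fas":{"cqh":27,"fc":16,"ij":98,"j":78,"li":3},"ou":[93,46],"zgq":55}
After op 20 (add /ou/1 99): {"fas":{"cqh":27,"fc":16,"ij":98,"j":78,"li":3},"ou":[93,99,46],"zgq":55}
After op 21 (add /ou/0 62): {"fas":{"cqh":27,"fc":16,"ij":98,"j":78,"li":3},"ou":[62,93,99,46],"zgq":55}
After op 22 (add /t 16): {"fas":{"cqh":27,"fc":16,"ij":98,"j":78,"li":3},"ou":[62,93,99,46],"t":16,"zgq":55}
Value at /zgq: 55

Answer: 55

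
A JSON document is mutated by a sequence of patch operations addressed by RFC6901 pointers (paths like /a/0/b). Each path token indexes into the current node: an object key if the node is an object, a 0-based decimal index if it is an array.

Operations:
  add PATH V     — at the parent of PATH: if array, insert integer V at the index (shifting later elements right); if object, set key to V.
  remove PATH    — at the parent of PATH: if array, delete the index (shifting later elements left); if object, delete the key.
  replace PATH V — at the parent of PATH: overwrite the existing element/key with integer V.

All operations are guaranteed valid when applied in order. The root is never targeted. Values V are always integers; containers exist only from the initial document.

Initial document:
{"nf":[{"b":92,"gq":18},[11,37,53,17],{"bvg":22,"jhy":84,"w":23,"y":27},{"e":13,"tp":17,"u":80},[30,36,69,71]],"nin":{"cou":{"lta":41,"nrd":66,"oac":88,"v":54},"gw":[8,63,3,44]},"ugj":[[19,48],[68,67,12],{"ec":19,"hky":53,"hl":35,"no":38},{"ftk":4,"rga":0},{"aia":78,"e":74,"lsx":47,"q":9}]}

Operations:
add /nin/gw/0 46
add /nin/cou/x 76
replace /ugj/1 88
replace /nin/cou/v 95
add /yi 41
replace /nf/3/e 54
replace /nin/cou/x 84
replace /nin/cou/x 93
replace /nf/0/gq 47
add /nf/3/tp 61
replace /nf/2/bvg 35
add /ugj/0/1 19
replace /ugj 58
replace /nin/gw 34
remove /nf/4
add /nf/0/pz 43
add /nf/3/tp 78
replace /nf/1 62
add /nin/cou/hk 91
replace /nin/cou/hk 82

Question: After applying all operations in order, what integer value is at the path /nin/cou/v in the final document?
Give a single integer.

After op 1 (add /nin/gw/0 46): {"nf":[{"b":92,"gq":18},[11,37,53,17],{"bvg":22,"jhy":84,"w":23,"y":27},{"e":13,"tp":17,"u":80},[30,36,69,71]],"nin":{"cou":{"lta":41,"nrd":66,"oac":88,"v":54},"gw":[46,8,63,3,44]},"ugj":[[19,48],[68,67,12],{"ec":19,"hky":53,"hl":35,"no":38},{"ftk":4,"rga":0},{"aia":78,"e":74,"lsx":47,"q":9}]}
After op 2 (add /nin/cou/x 76): {"nf":[{"b":92,"gq":18},[11,37,53,17],{"bvg":22,"jhy":84,"w":23,"y":27},{"e":13,"tp":17,"u":80},[30,36,69,71]],"nin":{"cou":{"lta":41,"nrd":66,"oac":88,"v":54,"x":76},"gw":[46,8,63,3,44]},"ugj":[[19,48],[68,67,12],{"ec":19,"hky":53,"hl":35,"no":38},{"ftk":4,"rga":0},{"aia":78,"e":74,"lsx":47,"q":9}]}
After op 3 (replace /ugj/1 88): {"nf":[{"b":92,"gq":18},[11,37,53,17],{"bvg":22,"jhy":84,"w":23,"y":27},{"e":13,"tp":17,"u":80},[30,36,69,71]],"nin":{"cou":{"lta":41,"nrd":66,"oac":88,"v":54,"x":76},"gw":[46,8,63,3,44]},"ugj":[[19,48],88,{"ec":19,"hky":53,"hl":35,"no":38},{"ftk":4,"rga":0},{"aia":78,"e":74,"lsx":47,"q":9}]}
After op 4 (replace /nin/cou/v 95): {"nf":[{"b":92,"gq":18},[11,37,53,17],{"bvg":22,"jhy":84,"w":23,"y":27},{"e":13,"tp":17,"u":80},[30,36,69,71]],"nin":{"cou":{"lta":41,"nrd":66,"oac":88,"v":95,"x":76},"gw":[46,8,63,3,44]},"ugj":[[19,48],88,{"ec":19,"hky":53,"hl":35,"no":38},{"ftk":4,"rga":0},{"aia":78,"e":74,"lsx":47,"q":9}]}
After op 5 (add /yi 41): {"nf":[{"b":92,"gq":18},[11,37,53,17],{"bvg":22,"jhy":84,"w":23,"y":27},{"e":13,"tp":17,"u":80},[30,36,69,71]],"nin":{"cou":{"lta":41,"nrd":66,"oac":88,"v":95,"x":76},"gw":[46,8,63,3,44]},"ugj":[[19,48],88,{"ec":19,"hky":53,"hl":35,"no":38},{"ftk":4,"rga":0},{"aia":78,"e":74,"lsx":47,"q":9}],"yi":41}
After op 6 (replace /nf/3/e 54): {"nf":[{"b":92,"gq":18},[11,37,53,17],{"bvg":22,"jhy":84,"w":23,"y":27},{"e":54,"tp":17,"u":80},[30,36,69,71]],"nin":{"cou":{"lta":41,"nrd":66,"oac":88,"v":95,"x":76},"gw":[46,8,63,3,44]},"ugj":[[19,48],88,{"ec":19,"hky":53,"hl":35,"no":38},{"ftk":4,"rga":0},{"aia":78,"e":74,"lsx":47,"q":9}],"yi":41}
After op 7 (replace /nin/cou/x 84): {"nf":[{"b":92,"gq":18},[11,37,53,17],{"bvg":22,"jhy":84,"w":23,"y":27},{"e":54,"tp":17,"u":80},[30,36,69,71]],"nin":{"cou":{"lta":41,"nrd":66,"oac":88,"v":95,"x":84},"gw":[46,8,63,3,44]},"ugj":[[19,48],88,{"ec":19,"hky":53,"hl":35,"no":38},{"ftk":4,"rga":0},{"aia":78,"e":74,"lsx":47,"q":9}],"yi":41}
After op 8 (replace /nin/cou/x 93): {"nf":[{"b":92,"gq":18},[11,37,53,17],{"bvg":22,"jhy":84,"w":23,"y":27},{"e":54,"tp":17,"u":80},[30,36,69,71]],"nin":{"cou":{"lta":41,"nrd":66,"oac":88,"v":95,"x":93},"gw":[46,8,63,3,44]},"ugj":[[19,48],88,{"ec":19,"hky":53,"hl":35,"no":38},{"ftk":4,"rga":0},{"aia":78,"e":74,"lsx":47,"q":9}],"yi":41}
After op 9 (replace /nf/0/gq 47): {"nf":[{"b":92,"gq":47},[11,37,53,17],{"bvg":22,"jhy":84,"w":23,"y":27},{"e":54,"tp":17,"u":80},[30,36,69,71]],"nin":{"cou":{"lta":41,"nrd":66,"oac":88,"v":95,"x":93},"gw":[46,8,63,3,44]},"ugj":[[19,48],88,{"ec":19,"hky":53,"hl":35,"no":38},{"ftk":4,"rga":0},{"aia":78,"e":74,"lsx":47,"q":9}],"yi":41}
After op 10 (add /nf/3/tp 61): {"nf":[{"b":92,"gq":47},[11,37,53,17],{"bvg":22,"jhy":84,"w":23,"y":27},{"e":54,"tp":61,"u":80},[30,36,69,71]],"nin":{"cou":{"lta":41,"nrd":66,"oac":88,"v":95,"x":93},"gw":[46,8,63,3,44]},"ugj":[[19,48],88,{"ec":19,"hky":53,"hl":35,"no":38},{"ftk":4,"rga":0},{"aia":78,"e":74,"lsx":47,"q":9}],"yi":41}
After op 11 (replace /nf/2/bvg 35): {"nf":[{"b":92,"gq":47},[11,37,53,17],{"bvg":35,"jhy":84,"w":23,"y":27},{"e":54,"tp":61,"u":80},[30,36,69,71]],"nin":{"cou":{"lta":41,"nrd":66,"oac":88,"v":95,"x":93},"gw":[46,8,63,3,44]},"ugj":[[19,48],88,{"ec":19,"hky":53,"hl":35,"no":38},{"ftk":4,"rga":0},{"aia":78,"e":74,"lsx":47,"q":9}],"yi":41}
After op 12 (add /ugj/0/1 19): {"nf":[{"b":92,"gq":47},[11,37,53,17],{"bvg":35,"jhy":84,"w":23,"y":27},{"e":54,"tp":61,"u":80},[30,36,69,71]],"nin":{"cou":{"lta":41,"nrd":66,"oac":88,"v":95,"x":93},"gw":[46,8,63,3,44]},"ugj":[[19,19,48],88,{"ec":19,"hky":53,"hl":35,"no":38},{"ftk":4,"rga":0},{"aia":78,"e":74,"lsx":47,"q":9}],"yi":41}
After op 13 (replace /ugj 58): {"nf":[{"b":92,"gq":47},[11,37,53,17],{"bvg":35,"jhy":84,"w":23,"y":27},{"e":54,"tp":61,"u":80},[30,36,69,71]],"nin":{"cou":{"lta":41,"nrd":66,"oac":88,"v":95,"x":93},"gw":[46,8,63,3,44]},"ugj":58,"yi":41}
After op 14 (replace /nin/gw 34): {"nf":[{"b":92,"gq":47},[11,37,53,17],{"bvg":35,"jhy":84,"w":23,"y":27},{"e":54,"tp":61,"u":80},[30,36,69,71]],"nin":{"cou":{"lta":41,"nrd":66,"oac":88,"v":95,"x":93},"gw":34},"ugj":58,"yi":41}
After op 15 (remove /nf/4): {"nf":[{"b":92,"gq":47},[11,37,53,17],{"bvg":35,"jhy":84,"w":23,"y":27},{"e":54,"tp":61,"u":80}],"nin":{"cou":{"lta":41,"nrd":66,"oac":88,"v":95,"x":93},"gw":34},"ugj":58,"yi":41}
After op 16 (add /nf/0/pz 43): {"nf":[{"b":92,"gq":47,"pz":43},[11,37,53,17],{"bvg":35,"jhy":84,"w":23,"y":27},{"e":54,"tp":61,"u":80}],"nin":{"cou":{"lta":41,"nrd":66,"oac":88,"v":95,"x":93},"gw":34},"ugj":58,"yi":41}
After op 17 (add /nf/3/tp 78): {"nf":[{"b":92,"gq":47,"pz":43},[11,37,53,17],{"bvg":35,"jhy":84,"w":23,"y":27},{"e":54,"tp":78,"u":80}],"nin":{"cou":{"lta":41,"nrd":66,"oac":88,"v":95,"x":93},"gw":34},"ugj":58,"yi":41}
After op 18 (replace /nf/1 62): {"nf":[{"b":92,"gq":47,"pz":43},62,{"bvg":35,"jhy":84,"w":23,"y":27},{"e":54,"tp":78,"u":80}],"nin":{"cou":{"lta":41,"nrd":66,"oac":88,"v":95,"x":93},"gw":34},"ugj":58,"yi":41}
After op 19 (add /nin/cou/hk 91): {"nf":[{"b":92,"gq":47,"pz":43},62,{"bvg":35,"jhy":84,"w":23,"y":27},{"e":54,"tp":78,"u":80}],"nin":{"cou":{"hk":91,"lta":41,"nrd":66,"oac":88,"v":95,"x":93},"gw":34},"ugj":58,"yi":41}
After op 20 (replace /nin/cou/hk 82): {"nf":[{"b":92,"gq":47,"pz":43},62,{"bvg":35,"jhy":84,"w":23,"y":27},{"e":54,"tp":78,"u":80}],"nin":{"cou":{"hk":82,"lta":41,"nrd":66,"oac":88,"v":95,"x":93},"gw":34},"ugj":58,"yi":41}
Value at /nin/cou/v: 95

Answer: 95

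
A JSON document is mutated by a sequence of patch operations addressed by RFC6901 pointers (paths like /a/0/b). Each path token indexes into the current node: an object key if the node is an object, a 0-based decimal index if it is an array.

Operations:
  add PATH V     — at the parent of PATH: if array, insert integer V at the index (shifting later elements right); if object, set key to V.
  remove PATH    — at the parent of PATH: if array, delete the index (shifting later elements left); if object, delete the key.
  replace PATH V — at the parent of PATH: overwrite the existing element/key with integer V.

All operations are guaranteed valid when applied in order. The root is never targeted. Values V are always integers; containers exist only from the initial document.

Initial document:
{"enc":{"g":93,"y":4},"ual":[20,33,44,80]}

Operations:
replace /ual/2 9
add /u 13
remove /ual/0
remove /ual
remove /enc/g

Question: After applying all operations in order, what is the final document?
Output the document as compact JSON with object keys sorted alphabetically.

After op 1 (replace /ual/2 9): {"enc":{"g":93,"y":4},"ual":[20,33,9,80]}
After op 2 (add /u 13): {"enc":{"g":93,"y":4},"u":13,"ual":[20,33,9,80]}
After op 3 (remove /ual/0): {"enc":{"g":93,"y":4},"u":13,"ual":[33,9,80]}
After op 4 (remove /ual): {"enc":{"g":93,"y":4},"u":13}
After op 5 (remove /enc/g): {"enc":{"y":4},"u":13}

Answer: {"enc":{"y":4},"u":13}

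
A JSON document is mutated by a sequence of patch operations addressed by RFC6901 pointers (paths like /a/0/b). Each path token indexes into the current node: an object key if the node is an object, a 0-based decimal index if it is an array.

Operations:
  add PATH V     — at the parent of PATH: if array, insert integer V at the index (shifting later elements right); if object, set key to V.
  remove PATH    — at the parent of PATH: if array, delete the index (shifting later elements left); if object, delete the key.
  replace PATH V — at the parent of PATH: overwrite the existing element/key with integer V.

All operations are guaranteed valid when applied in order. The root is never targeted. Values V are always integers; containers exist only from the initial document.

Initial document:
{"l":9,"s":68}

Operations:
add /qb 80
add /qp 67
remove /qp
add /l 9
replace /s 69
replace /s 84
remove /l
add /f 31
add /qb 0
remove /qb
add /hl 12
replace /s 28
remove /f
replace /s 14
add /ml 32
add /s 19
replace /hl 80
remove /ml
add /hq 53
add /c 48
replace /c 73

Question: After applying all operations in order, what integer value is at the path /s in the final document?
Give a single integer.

Answer: 19

Derivation:
After op 1 (add /qb 80): {"l":9,"qb":80,"s":68}
After op 2 (add /qp 67): {"l":9,"qb":80,"qp":67,"s":68}
After op 3 (remove /qp): {"l":9,"qb":80,"s":68}
After op 4 (add /l 9): {"l":9,"qb":80,"s":68}
After op 5 (replace /s 69): {"l":9,"qb":80,"s":69}
After op 6 (replace /s 84): {"l":9,"qb":80,"s":84}
After op 7 (remove /l): {"qb":80,"s":84}
After op 8 (add /f 31): {"f":31,"qb":80,"s":84}
After op 9 (add /qb 0): {"f":31,"qb":0,"s":84}
After op 10 (remove /qb): {"f":31,"s":84}
After op 11 (add /hl 12): {"f":31,"hl":12,"s":84}
After op 12 (replace /s 28): {"f":31,"hl":12,"s":28}
After op 13 (remove /f): {"hl":12,"s":28}
After op 14 (replace /s 14): {"hl":12,"s":14}
After op 15 (add /ml 32): {"hl":12,"ml":32,"s":14}
After op 16 (add /s 19): {"hl":12,"ml":32,"s":19}
After op 17 (replace /hl 80): {"hl":80,"ml":32,"s":19}
After op 18 (remove /ml): {"hl":80,"s":19}
After op 19 (add /hq 53): {"hl":80,"hq":53,"s":19}
After op 20 (add /c 48): {"c":48,"hl":80,"hq":53,"s":19}
After op 21 (replace /c 73): {"c":73,"hl":80,"hq":53,"s":19}
Value at /s: 19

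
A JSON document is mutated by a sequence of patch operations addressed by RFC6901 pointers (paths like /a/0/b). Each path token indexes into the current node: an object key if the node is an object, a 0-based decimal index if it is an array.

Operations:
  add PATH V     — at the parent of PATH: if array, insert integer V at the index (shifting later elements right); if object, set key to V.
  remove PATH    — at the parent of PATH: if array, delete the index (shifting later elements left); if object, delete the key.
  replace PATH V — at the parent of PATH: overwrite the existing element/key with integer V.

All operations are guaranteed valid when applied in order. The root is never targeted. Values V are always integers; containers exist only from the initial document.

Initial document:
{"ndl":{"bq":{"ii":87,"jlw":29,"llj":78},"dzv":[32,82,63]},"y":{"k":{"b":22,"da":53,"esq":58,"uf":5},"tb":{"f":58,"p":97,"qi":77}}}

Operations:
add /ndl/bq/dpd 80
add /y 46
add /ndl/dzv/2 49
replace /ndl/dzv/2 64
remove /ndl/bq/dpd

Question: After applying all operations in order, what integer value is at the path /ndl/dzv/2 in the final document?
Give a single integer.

After op 1 (add /ndl/bq/dpd 80): {"ndl":{"bq":{"dpd":80,"ii":87,"jlw":29,"llj":78},"dzv":[32,82,63]},"y":{"k":{"b":22,"da":53,"esq":58,"uf":5},"tb":{"f":58,"p":97,"qi":77}}}
After op 2 (add /y 46): {"ndl":{"bq":{"dpd":80,"ii":87,"jlw":29,"llj":78},"dzv":[32,82,63]},"y":46}
After op 3 (add /ndl/dzv/2 49): {"ndl":{"bq":{"dpd":80,"ii":87,"jlw":29,"llj":78},"dzv":[32,82,49,63]},"y":46}
After op 4 (replace /ndl/dzv/2 64): {"ndl":{"bq":{"dpd":80,"ii":87,"jlw":29,"llj":78},"dzv":[32,82,64,63]},"y":46}
After op 5 (remove /ndl/bq/dpd): {"ndl":{"bq":{"ii":87,"jlw":29,"llj":78},"dzv":[32,82,64,63]},"y":46}
Value at /ndl/dzv/2: 64

Answer: 64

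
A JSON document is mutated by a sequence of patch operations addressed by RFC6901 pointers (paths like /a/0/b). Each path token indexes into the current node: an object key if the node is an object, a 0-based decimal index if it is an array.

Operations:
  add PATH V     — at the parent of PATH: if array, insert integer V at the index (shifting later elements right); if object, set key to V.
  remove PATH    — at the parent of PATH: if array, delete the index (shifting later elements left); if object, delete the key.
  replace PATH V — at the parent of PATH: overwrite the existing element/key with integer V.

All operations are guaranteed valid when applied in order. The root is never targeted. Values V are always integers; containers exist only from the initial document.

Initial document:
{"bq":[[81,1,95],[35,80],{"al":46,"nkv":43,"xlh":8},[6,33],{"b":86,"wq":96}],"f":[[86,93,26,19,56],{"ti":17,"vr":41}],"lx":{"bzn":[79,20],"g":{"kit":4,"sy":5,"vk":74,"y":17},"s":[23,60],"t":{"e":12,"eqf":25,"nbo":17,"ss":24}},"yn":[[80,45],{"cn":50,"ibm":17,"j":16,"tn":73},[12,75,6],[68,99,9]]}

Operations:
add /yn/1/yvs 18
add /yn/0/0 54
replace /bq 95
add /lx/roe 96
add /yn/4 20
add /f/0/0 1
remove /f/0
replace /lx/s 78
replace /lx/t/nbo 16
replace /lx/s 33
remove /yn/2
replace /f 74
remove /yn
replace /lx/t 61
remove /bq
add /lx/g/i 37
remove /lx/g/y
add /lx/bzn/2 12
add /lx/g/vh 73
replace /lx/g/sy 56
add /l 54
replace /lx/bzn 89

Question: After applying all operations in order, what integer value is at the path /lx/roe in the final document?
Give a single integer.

Answer: 96

Derivation:
After op 1 (add /yn/1/yvs 18): {"bq":[[81,1,95],[35,80],{"al":46,"nkv":43,"xlh":8},[6,33],{"b":86,"wq":96}],"f":[[86,93,26,19,56],{"ti":17,"vr":41}],"lx":{"bzn":[79,20],"g":{"kit":4,"sy":5,"vk":74,"y":17},"s":[23,60],"t":{"e":12,"eqf":25,"nbo":17,"ss":24}},"yn":[[80,45],{"cn":50,"ibm":17,"j":16,"tn":73,"yvs":18},[12,75,6],[68,99,9]]}
After op 2 (add /yn/0/0 54): {"bq":[[81,1,95],[35,80],{"al":46,"nkv":43,"xlh":8},[6,33],{"b":86,"wq":96}],"f":[[86,93,26,19,56],{"ti":17,"vr":41}],"lx":{"bzn":[79,20],"g":{"kit":4,"sy":5,"vk":74,"y":17},"s":[23,60],"t":{"e":12,"eqf":25,"nbo":17,"ss":24}},"yn":[[54,80,45],{"cn":50,"ibm":17,"j":16,"tn":73,"yvs":18},[12,75,6],[68,99,9]]}
After op 3 (replace /bq 95): {"bq":95,"f":[[86,93,26,19,56],{"ti":17,"vr":41}],"lx":{"bzn":[79,20],"g":{"kit":4,"sy":5,"vk":74,"y":17},"s":[23,60],"t":{"e":12,"eqf":25,"nbo":17,"ss":24}},"yn":[[54,80,45],{"cn":50,"ibm":17,"j":16,"tn":73,"yvs":18},[12,75,6],[68,99,9]]}
After op 4 (add /lx/roe 96): {"bq":95,"f":[[86,93,26,19,56],{"ti":17,"vr":41}],"lx":{"bzn":[79,20],"g":{"kit":4,"sy":5,"vk":74,"y":17},"roe":96,"s":[23,60],"t":{"e":12,"eqf":25,"nbo":17,"ss":24}},"yn":[[54,80,45],{"cn":50,"ibm":17,"j":16,"tn":73,"yvs":18},[12,75,6],[68,99,9]]}
After op 5 (add /yn/4 20): {"bq":95,"f":[[86,93,26,19,56],{"ti":17,"vr":41}],"lx":{"bzn":[79,20],"g":{"kit":4,"sy":5,"vk":74,"y":17},"roe":96,"s":[23,60],"t":{"e":12,"eqf":25,"nbo":17,"ss":24}},"yn":[[54,80,45],{"cn":50,"ibm":17,"j":16,"tn":73,"yvs":18},[12,75,6],[68,99,9],20]}
After op 6 (add /f/0/0 1): {"bq":95,"f":[[1,86,93,26,19,56],{"ti":17,"vr":41}],"lx":{"bzn":[79,20],"g":{"kit":4,"sy":5,"vk":74,"y":17},"roe":96,"s":[23,60],"t":{"e":12,"eqf":25,"nbo":17,"ss":24}},"yn":[[54,80,45],{"cn":50,"ibm":17,"j":16,"tn":73,"yvs":18},[12,75,6],[68,99,9],20]}
After op 7 (remove /f/0): {"bq":95,"f":[{"ti":17,"vr":41}],"lx":{"bzn":[79,20],"g":{"kit":4,"sy":5,"vk":74,"y":17},"roe":96,"s":[23,60],"t":{"e":12,"eqf":25,"nbo":17,"ss":24}},"yn":[[54,80,45],{"cn":50,"ibm":17,"j":16,"tn":73,"yvs":18},[12,75,6],[68,99,9],20]}
After op 8 (replace /lx/s 78): {"bq":95,"f":[{"ti":17,"vr":41}],"lx":{"bzn":[79,20],"g":{"kit":4,"sy":5,"vk":74,"y":17},"roe":96,"s":78,"t":{"e":12,"eqf":25,"nbo":17,"ss":24}},"yn":[[54,80,45],{"cn":50,"ibm":17,"j":16,"tn":73,"yvs":18},[12,75,6],[68,99,9],20]}
After op 9 (replace /lx/t/nbo 16): {"bq":95,"f":[{"ti":17,"vr":41}],"lx":{"bzn":[79,20],"g":{"kit":4,"sy":5,"vk":74,"y":17},"roe":96,"s":78,"t":{"e":12,"eqf":25,"nbo":16,"ss":24}},"yn":[[54,80,45],{"cn":50,"ibm":17,"j":16,"tn":73,"yvs":18},[12,75,6],[68,99,9],20]}
After op 10 (replace /lx/s 33): {"bq":95,"f":[{"ti":17,"vr":41}],"lx":{"bzn":[79,20],"g":{"kit":4,"sy":5,"vk":74,"y":17},"roe":96,"s":33,"t":{"e":12,"eqf":25,"nbo":16,"ss":24}},"yn":[[54,80,45],{"cn":50,"ibm":17,"j":16,"tn":73,"yvs":18},[12,75,6],[68,99,9],20]}
After op 11 (remove /yn/2): {"bq":95,"f":[{"ti":17,"vr":41}],"lx":{"bzn":[79,20],"g":{"kit":4,"sy":5,"vk":74,"y":17},"roe":96,"s":33,"t":{"e":12,"eqf":25,"nbo":16,"ss":24}},"yn":[[54,80,45],{"cn":50,"ibm":17,"j":16,"tn":73,"yvs":18},[68,99,9],20]}
After op 12 (replace /f 74): {"bq":95,"f":74,"lx":{"bzn":[79,20],"g":{"kit":4,"sy":5,"vk":74,"y":17},"roe":96,"s":33,"t":{"e":12,"eqf":25,"nbo":16,"ss":24}},"yn":[[54,80,45],{"cn":50,"ibm":17,"j":16,"tn":73,"yvs":18},[68,99,9],20]}
After op 13 (remove /yn): {"bq":95,"f":74,"lx":{"bzn":[79,20],"g":{"kit":4,"sy":5,"vk":74,"y":17},"roe":96,"s":33,"t":{"e":12,"eqf":25,"nbo":16,"ss":24}}}
After op 14 (replace /lx/t 61): {"bq":95,"f":74,"lx":{"bzn":[79,20],"g":{"kit":4,"sy":5,"vk":74,"y":17},"roe":96,"s":33,"t":61}}
After op 15 (remove /bq): {"f":74,"lx":{"bzn":[79,20],"g":{"kit":4,"sy":5,"vk":74,"y":17},"roe":96,"s":33,"t":61}}
After op 16 (add /lx/g/i 37): {"f":74,"lx":{"bzn":[79,20],"g":{"i":37,"kit":4,"sy":5,"vk":74,"y":17},"roe":96,"s":33,"t":61}}
After op 17 (remove /lx/g/y): {"f":74,"lx":{"bzn":[79,20],"g":{"i":37,"kit":4,"sy":5,"vk":74},"roe":96,"s":33,"t":61}}
After op 18 (add /lx/bzn/2 12): {"f":74,"lx":{"bzn":[79,20,12],"g":{"i":37,"kit":4,"sy":5,"vk":74},"roe":96,"s":33,"t":61}}
After op 19 (add /lx/g/vh 73): {"f":74,"lx":{"bzn":[79,20,12],"g":{"i":37,"kit":4,"sy":5,"vh":73,"vk":74},"roe":96,"s":33,"t":61}}
After op 20 (replace /lx/g/sy 56): {"f":74,"lx":{"bzn":[79,20,12],"g":{"i":37,"kit":4,"sy":56,"vh":73,"vk":74},"roe":96,"s":33,"t":61}}
After op 21 (add /l 54): {"f":74,"l":54,"lx":{"bzn":[79,20,12],"g":{"i":37,"kit":4,"sy":56,"vh":73,"vk":74},"roe":96,"s":33,"t":61}}
After op 22 (replace /lx/bzn 89): {"f":74,"l":54,"lx":{"bzn":89,"g":{"i":37,"kit":4,"sy":56,"vh":73,"vk":74},"roe":96,"s":33,"t":61}}
Value at /lx/roe: 96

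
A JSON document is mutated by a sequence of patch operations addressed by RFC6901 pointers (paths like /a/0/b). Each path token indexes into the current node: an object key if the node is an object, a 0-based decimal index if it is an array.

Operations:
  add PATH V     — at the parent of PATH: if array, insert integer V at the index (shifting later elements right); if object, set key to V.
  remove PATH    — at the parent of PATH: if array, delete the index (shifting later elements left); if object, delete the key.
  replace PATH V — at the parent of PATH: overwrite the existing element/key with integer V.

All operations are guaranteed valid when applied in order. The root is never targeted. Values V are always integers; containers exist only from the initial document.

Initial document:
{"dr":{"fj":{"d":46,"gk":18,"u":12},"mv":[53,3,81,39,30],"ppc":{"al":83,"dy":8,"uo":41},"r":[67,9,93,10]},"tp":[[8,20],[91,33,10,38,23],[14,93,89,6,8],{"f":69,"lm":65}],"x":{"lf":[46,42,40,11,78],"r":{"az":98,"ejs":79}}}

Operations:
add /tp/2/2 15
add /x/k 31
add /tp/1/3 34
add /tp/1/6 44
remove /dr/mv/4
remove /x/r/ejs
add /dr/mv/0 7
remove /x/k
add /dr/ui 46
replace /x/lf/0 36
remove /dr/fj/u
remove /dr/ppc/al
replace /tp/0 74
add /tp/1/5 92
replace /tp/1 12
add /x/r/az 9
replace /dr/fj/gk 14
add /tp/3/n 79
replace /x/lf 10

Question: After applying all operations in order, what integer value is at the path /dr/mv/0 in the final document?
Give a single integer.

Answer: 7

Derivation:
After op 1 (add /tp/2/2 15): {"dr":{"fj":{"d":46,"gk":18,"u":12},"mv":[53,3,81,39,30],"ppc":{"al":83,"dy":8,"uo":41},"r":[67,9,93,10]},"tp":[[8,20],[91,33,10,38,23],[14,93,15,89,6,8],{"f":69,"lm":65}],"x":{"lf":[46,42,40,11,78],"r":{"az":98,"ejs":79}}}
After op 2 (add /x/k 31): {"dr":{"fj":{"d":46,"gk":18,"u":12},"mv":[53,3,81,39,30],"ppc":{"al":83,"dy":8,"uo":41},"r":[67,9,93,10]},"tp":[[8,20],[91,33,10,38,23],[14,93,15,89,6,8],{"f":69,"lm":65}],"x":{"k":31,"lf":[46,42,40,11,78],"r":{"az":98,"ejs":79}}}
After op 3 (add /tp/1/3 34): {"dr":{"fj":{"d":46,"gk":18,"u":12},"mv":[53,3,81,39,30],"ppc":{"al":83,"dy":8,"uo":41},"r":[67,9,93,10]},"tp":[[8,20],[91,33,10,34,38,23],[14,93,15,89,6,8],{"f":69,"lm":65}],"x":{"k":31,"lf":[46,42,40,11,78],"r":{"az":98,"ejs":79}}}
After op 4 (add /tp/1/6 44): {"dr":{"fj":{"d":46,"gk":18,"u":12},"mv":[53,3,81,39,30],"ppc":{"al":83,"dy":8,"uo":41},"r":[67,9,93,10]},"tp":[[8,20],[91,33,10,34,38,23,44],[14,93,15,89,6,8],{"f":69,"lm":65}],"x":{"k":31,"lf":[46,42,40,11,78],"r":{"az":98,"ejs":79}}}
After op 5 (remove /dr/mv/4): {"dr":{"fj":{"d":46,"gk":18,"u":12},"mv":[53,3,81,39],"ppc":{"al":83,"dy":8,"uo":41},"r":[67,9,93,10]},"tp":[[8,20],[91,33,10,34,38,23,44],[14,93,15,89,6,8],{"f":69,"lm":65}],"x":{"k":31,"lf":[46,42,40,11,78],"r":{"az":98,"ejs":79}}}
After op 6 (remove /x/r/ejs): {"dr":{"fj":{"d":46,"gk":18,"u":12},"mv":[53,3,81,39],"ppc":{"al":83,"dy":8,"uo":41},"r":[67,9,93,10]},"tp":[[8,20],[91,33,10,34,38,23,44],[14,93,15,89,6,8],{"f":69,"lm":65}],"x":{"k":31,"lf":[46,42,40,11,78],"r":{"az":98}}}
After op 7 (add /dr/mv/0 7): {"dr":{"fj":{"d":46,"gk":18,"u":12},"mv":[7,53,3,81,39],"ppc":{"al":83,"dy":8,"uo":41},"r":[67,9,93,10]},"tp":[[8,20],[91,33,10,34,38,23,44],[14,93,15,89,6,8],{"f":69,"lm":65}],"x":{"k":31,"lf":[46,42,40,11,78],"r":{"az":98}}}
After op 8 (remove /x/k): {"dr":{"fj":{"d":46,"gk":18,"u":12},"mv":[7,53,3,81,39],"ppc":{"al":83,"dy":8,"uo":41},"r":[67,9,93,10]},"tp":[[8,20],[91,33,10,34,38,23,44],[14,93,15,89,6,8],{"f":69,"lm":65}],"x":{"lf":[46,42,40,11,78],"r":{"az":98}}}
After op 9 (add /dr/ui 46): {"dr":{"fj":{"d":46,"gk":18,"u":12},"mv":[7,53,3,81,39],"ppc":{"al":83,"dy":8,"uo":41},"r":[67,9,93,10],"ui":46},"tp":[[8,20],[91,33,10,34,38,23,44],[14,93,15,89,6,8],{"f":69,"lm":65}],"x":{"lf":[46,42,40,11,78],"r":{"az":98}}}
After op 10 (replace /x/lf/0 36): {"dr":{"fj":{"d":46,"gk":18,"u":12},"mv":[7,53,3,81,39],"ppc":{"al":83,"dy":8,"uo":41},"r":[67,9,93,10],"ui":46},"tp":[[8,20],[91,33,10,34,38,23,44],[14,93,15,89,6,8],{"f":69,"lm":65}],"x":{"lf":[36,42,40,11,78],"r":{"az":98}}}
After op 11 (remove /dr/fj/u): {"dr":{"fj":{"d":46,"gk":18},"mv":[7,53,3,81,39],"ppc":{"al":83,"dy":8,"uo":41},"r":[67,9,93,10],"ui":46},"tp":[[8,20],[91,33,10,34,38,23,44],[14,93,15,89,6,8],{"f":69,"lm":65}],"x":{"lf":[36,42,40,11,78],"r":{"az":98}}}
After op 12 (remove /dr/ppc/al): {"dr":{"fj":{"d":46,"gk":18},"mv":[7,53,3,81,39],"ppc":{"dy":8,"uo":41},"r":[67,9,93,10],"ui":46},"tp":[[8,20],[91,33,10,34,38,23,44],[14,93,15,89,6,8],{"f":69,"lm":65}],"x":{"lf":[36,42,40,11,78],"r":{"az":98}}}
After op 13 (replace /tp/0 74): {"dr":{"fj":{"d":46,"gk":18},"mv":[7,53,3,81,39],"ppc":{"dy":8,"uo":41},"r":[67,9,93,10],"ui":46},"tp":[74,[91,33,10,34,38,23,44],[14,93,15,89,6,8],{"f":69,"lm":65}],"x":{"lf":[36,42,40,11,78],"r":{"az":98}}}
After op 14 (add /tp/1/5 92): {"dr":{"fj":{"d":46,"gk":18},"mv":[7,53,3,81,39],"ppc":{"dy":8,"uo":41},"r":[67,9,93,10],"ui":46},"tp":[74,[91,33,10,34,38,92,23,44],[14,93,15,89,6,8],{"f":69,"lm":65}],"x":{"lf":[36,42,40,11,78],"r":{"az":98}}}
After op 15 (replace /tp/1 12): {"dr":{"fj":{"d":46,"gk":18},"mv":[7,53,3,81,39],"ppc":{"dy":8,"uo":41},"r":[67,9,93,10],"ui":46},"tp":[74,12,[14,93,15,89,6,8],{"f":69,"lm":65}],"x":{"lf":[36,42,40,11,78],"r":{"az":98}}}
After op 16 (add /x/r/az 9): {"dr":{"fj":{"d":46,"gk":18},"mv":[7,53,3,81,39],"ppc":{"dy":8,"uo":41},"r":[67,9,93,10],"ui":46},"tp":[74,12,[14,93,15,89,6,8],{"f":69,"lm":65}],"x":{"lf":[36,42,40,11,78],"r":{"az":9}}}
After op 17 (replace /dr/fj/gk 14): {"dr":{"fj":{"d":46,"gk":14},"mv":[7,53,3,81,39],"ppc":{"dy":8,"uo":41},"r":[67,9,93,10],"ui":46},"tp":[74,12,[14,93,15,89,6,8],{"f":69,"lm":65}],"x":{"lf":[36,42,40,11,78],"r":{"az":9}}}
After op 18 (add /tp/3/n 79): {"dr":{"fj":{"d":46,"gk":14},"mv":[7,53,3,81,39],"ppc":{"dy":8,"uo":41},"r":[67,9,93,10],"ui":46},"tp":[74,12,[14,93,15,89,6,8],{"f":69,"lm":65,"n":79}],"x":{"lf":[36,42,40,11,78],"r":{"az":9}}}
After op 19 (replace /x/lf 10): {"dr":{"fj":{"d":46,"gk":14},"mv":[7,53,3,81,39],"ppc":{"dy":8,"uo":41},"r":[67,9,93,10],"ui":46},"tp":[74,12,[14,93,15,89,6,8],{"f":69,"lm":65,"n":79}],"x":{"lf":10,"r":{"az":9}}}
Value at /dr/mv/0: 7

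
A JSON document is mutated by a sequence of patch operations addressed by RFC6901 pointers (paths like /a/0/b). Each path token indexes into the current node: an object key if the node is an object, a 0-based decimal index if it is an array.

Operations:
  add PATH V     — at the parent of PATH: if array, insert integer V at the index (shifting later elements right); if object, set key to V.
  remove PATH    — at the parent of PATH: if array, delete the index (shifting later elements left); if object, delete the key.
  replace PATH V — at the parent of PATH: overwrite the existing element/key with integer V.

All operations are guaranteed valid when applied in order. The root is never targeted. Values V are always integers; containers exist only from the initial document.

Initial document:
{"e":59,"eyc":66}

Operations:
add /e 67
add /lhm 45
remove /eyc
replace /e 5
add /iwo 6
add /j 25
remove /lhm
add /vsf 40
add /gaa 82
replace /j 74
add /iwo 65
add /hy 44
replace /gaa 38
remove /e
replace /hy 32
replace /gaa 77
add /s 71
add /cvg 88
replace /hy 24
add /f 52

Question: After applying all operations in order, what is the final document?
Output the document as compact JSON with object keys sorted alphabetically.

After op 1 (add /e 67): {"e":67,"eyc":66}
After op 2 (add /lhm 45): {"e":67,"eyc":66,"lhm":45}
After op 3 (remove /eyc): {"e":67,"lhm":45}
After op 4 (replace /e 5): {"e":5,"lhm":45}
After op 5 (add /iwo 6): {"e":5,"iwo":6,"lhm":45}
After op 6 (add /j 25): {"e":5,"iwo":6,"j":25,"lhm":45}
After op 7 (remove /lhm): {"e":5,"iwo":6,"j":25}
After op 8 (add /vsf 40): {"e":5,"iwo":6,"j":25,"vsf":40}
After op 9 (add /gaa 82): {"e":5,"gaa":82,"iwo":6,"j":25,"vsf":40}
After op 10 (replace /j 74): {"e":5,"gaa":82,"iwo":6,"j":74,"vsf":40}
After op 11 (add /iwo 65): {"e":5,"gaa":82,"iwo":65,"j":74,"vsf":40}
After op 12 (add /hy 44): {"e":5,"gaa":82,"hy":44,"iwo":65,"j":74,"vsf":40}
After op 13 (replace /gaa 38): {"e":5,"gaa":38,"hy":44,"iwo":65,"j":74,"vsf":40}
After op 14 (remove /e): {"gaa":38,"hy":44,"iwo":65,"j":74,"vsf":40}
After op 15 (replace /hy 32): {"gaa":38,"hy":32,"iwo":65,"j":74,"vsf":40}
After op 16 (replace /gaa 77): {"gaa":77,"hy":32,"iwo":65,"j":74,"vsf":40}
After op 17 (add /s 71): {"gaa":77,"hy":32,"iwo":65,"j":74,"s":71,"vsf":40}
After op 18 (add /cvg 88): {"cvg":88,"gaa":77,"hy":32,"iwo":65,"j":74,"s":71,"vsf":40}
After op 19 (replace /hy 24): {"cvg":88,"gaa":77,"hy":24,"iwo":65,"j":74,"s":71,"vsf":40}
After op 20 (add /f 52): {"cvg":88,"f":52,"gaa":77,"hy":24,"iwo":65,"j":74,"s":71,"vsf":40}

Answer: {"cvg":88,"f":52,"gaa":77,"hy":24,"iwo":65,"j":74,"s":71,"vsf":40}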